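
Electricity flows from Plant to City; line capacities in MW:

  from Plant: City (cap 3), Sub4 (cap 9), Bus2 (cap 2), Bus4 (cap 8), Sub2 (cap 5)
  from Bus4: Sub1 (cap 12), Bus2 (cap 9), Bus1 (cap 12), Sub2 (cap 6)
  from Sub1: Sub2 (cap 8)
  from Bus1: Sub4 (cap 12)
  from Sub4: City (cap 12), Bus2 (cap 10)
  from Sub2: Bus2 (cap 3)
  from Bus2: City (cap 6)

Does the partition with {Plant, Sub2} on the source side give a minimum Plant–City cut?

Given cut capacity: 8 + 9 + 2 + 3 + 3 = 25.
Augment Plant→City: bottleneck 3, flow now 3.
Augment Plant→Sub4→City: bottleneck 9, flow now 12.
Augment Plant→Bus2→City: bottleneck 2, flow now 14.
Augment Plant→Bus4→Bus2→City: bottleneck 4, flow now 18.
Augment Plant→Bus4→Bus1→Sub4→City: bottleneck 3, flow now 21.
No augmenting path remains; maximum flow = 21.
In the residual graph, reachable from Plant: {Plant, Bus4, Sub1, Bus1, Sub4, Sub2, Bus2}.
Min-cut edges: Plant→City (3), Sub4→City (12), Bus2→City (6); capacity 3 + 12 + 6 = 21.
Cut capacity 25 exceeds the max flow 21, so it is not minimum.

No — its capacity is 25, but the minimum cut has capacity 21.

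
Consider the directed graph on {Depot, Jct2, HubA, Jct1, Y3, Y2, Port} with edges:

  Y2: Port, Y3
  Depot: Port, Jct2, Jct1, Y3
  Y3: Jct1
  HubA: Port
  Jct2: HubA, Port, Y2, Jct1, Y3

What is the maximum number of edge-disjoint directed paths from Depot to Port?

2

Assign every edge capacity 1; by Menger, the answer equals the max flow.
Path Depot→Port (+1); total 1.
Path Depot→Jct2→Port (+1); total 2.
No residual Depot→Port path; max flow = 2.
Certifying cut of size 2: {Depot→Jct2, Depot→Port}.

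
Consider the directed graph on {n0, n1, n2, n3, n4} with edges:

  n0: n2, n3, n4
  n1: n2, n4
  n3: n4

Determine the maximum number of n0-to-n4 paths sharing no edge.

2

Assign every edge capacity 1; by Menger, the answer equals the max flow.
Path n0→n4 (+1); total 1.
Path n0→n3→n4 (+1); total 2.
No residual n0→n4 path; max flow = 2.
Certifying cut of size 2: {n0→n3, n0→n4}.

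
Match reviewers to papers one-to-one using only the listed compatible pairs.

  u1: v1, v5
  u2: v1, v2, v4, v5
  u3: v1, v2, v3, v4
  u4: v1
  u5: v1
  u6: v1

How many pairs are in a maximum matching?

4

Unit-capacity flow: source→left, listed edges, right→sink; max matching = max flow.
Augmenting path u1→v1 (+1); matched 1.
Augmenting path u2→v2 (+1); matched 2.
Augmenting path u3→v3 (+1); matched 3.
Augmenting path u4→v1→u1→v5 (+1); matched 4.
No augmenting path remains; maximum matching = 4.
König certificate: {u1, u2, u3, v1} is a vertex cover of size 4 (every listed pair touches it), so no matching can be larger.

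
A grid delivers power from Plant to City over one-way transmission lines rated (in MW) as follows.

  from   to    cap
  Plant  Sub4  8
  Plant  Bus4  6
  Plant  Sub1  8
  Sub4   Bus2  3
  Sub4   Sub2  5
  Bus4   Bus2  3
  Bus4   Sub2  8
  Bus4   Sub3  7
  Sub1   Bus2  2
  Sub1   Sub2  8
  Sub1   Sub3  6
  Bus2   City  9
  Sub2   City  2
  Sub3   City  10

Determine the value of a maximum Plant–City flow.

19

Augment Plant→Sub4→Bus2→City: bottleneck 3, flow now 3.
Augment Plant→Sub4→Sub2→City: bottleneck 2, flow now 5.
Augment Plant→Bus4→Bus2→City: bottleneck 3, flow now 8.
Augment Plant→Bus4→Sub3→City: bottleneck 3, flow now 11.
Augment Plant→Sub1→Bus2→City: bottleneck 2, flow now 13.
Augment Plant→Sub1→Sub3→City: bottleneck 6, flow now 19.
No augmenting path remains; maximum flow = 19.
In the residual graph, reachable from Plant: {Plant, Sub4, Sub2}.
Min-cut edges: Plant→Bus4 (6), Plant→Sub1 (8), Sub4→Bus2 (3), Sub2→City (2); capacity 6 + 8 + 3 + 2 = 19.
This cut is saturated, so no flow can exceed 19.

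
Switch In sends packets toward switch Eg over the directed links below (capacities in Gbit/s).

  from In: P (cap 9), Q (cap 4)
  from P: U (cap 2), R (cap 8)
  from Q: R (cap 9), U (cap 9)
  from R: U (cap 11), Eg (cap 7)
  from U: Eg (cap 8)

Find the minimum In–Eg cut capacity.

13

Augment In→P→R→Eg: bottleneck 7, flow now 7.
Augment In→P→U→Eg: bottleneck 2, flow now 9.
Augment In→Q→U→Eg: bottleneck 4, flow now 13.
No augmenting path remains; maximum flow = 13.
By max-flow min-cut, the minimum cut capacity equals the max flow.
In the residual graph, reachable from In: {In}.
Min-cut edges: In→P (9), In→Q (4); capacity 9 + 4 = 13.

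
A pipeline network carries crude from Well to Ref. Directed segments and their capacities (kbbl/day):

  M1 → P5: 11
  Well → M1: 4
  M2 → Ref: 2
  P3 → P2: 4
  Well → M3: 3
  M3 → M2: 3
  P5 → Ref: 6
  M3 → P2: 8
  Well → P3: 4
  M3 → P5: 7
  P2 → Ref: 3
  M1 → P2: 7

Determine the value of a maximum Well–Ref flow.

Augment Well→M1→P2→Ref: bottleneck 3, flow now 3.
Augment Well→M1→P5→Ref: bottleneck 1, flow now 4.
Augment Well→M3→P5→Ref: bottleneck 3, flow now 7.
Augment Well→P3→P2→M1→P5→Ref: bottleneck 2, flow now 9. (uses reverse residual edge)
Augment Well→P3→P2→M1→P5→M3→M2→Ref: bottleneck 1, flow now 10. (uses reverse residual edge)
No augmenting path remains; maximum flow = 10.
In the residual graph, reachable from Well: {Well, P3, P2}.
Min-cut edges: Well→M1 (4), Well→M3 (3), P2→Ref (3); capacity 4 + 3 + 3 = 10.
This cut is saturated, so no flow can exceed 10.

10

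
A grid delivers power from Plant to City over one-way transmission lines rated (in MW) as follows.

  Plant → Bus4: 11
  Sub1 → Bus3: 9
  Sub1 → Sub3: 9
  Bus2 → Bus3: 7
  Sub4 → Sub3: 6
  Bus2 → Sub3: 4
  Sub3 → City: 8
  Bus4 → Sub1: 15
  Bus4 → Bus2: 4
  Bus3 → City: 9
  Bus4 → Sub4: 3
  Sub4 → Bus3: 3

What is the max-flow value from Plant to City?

Augment Plant→Bus4→Bus2→Bus3→City: bottleneck 4, flow now 4.
Augment Plant→Bus4→Sub4→Bus3→City: bottleneck 3, flow now 7.
Augment Plant→Bus4→Sub1→Bus3→City: bottleneck 2, flow now 9.
Augment Plant→Bus4→Sub1→Sub3→City: bottleneck 2, flow now 11.
No augmenting path remains; maximum flow = 11.
In the residual graph, reachable from Plant: {Plant}.
Min-cut edges: Plant→Bus4 (11); capacity 11 = 11.
This cut is saturated, so no flow can exceed 11.

11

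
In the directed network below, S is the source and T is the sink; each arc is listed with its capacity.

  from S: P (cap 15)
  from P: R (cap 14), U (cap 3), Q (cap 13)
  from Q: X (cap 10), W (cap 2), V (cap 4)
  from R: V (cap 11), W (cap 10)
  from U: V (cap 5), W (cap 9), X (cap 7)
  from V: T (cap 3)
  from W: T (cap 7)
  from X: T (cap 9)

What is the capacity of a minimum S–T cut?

15

Augment S→P→Q→V→T: bottleneck 3, flow now 3.
Augment S→P→Q→W→T: bottleneck 2, flow now 5.
Augment S→P→Q→X→T: bottleneck 8, flow now 13.
Augment S→P→R→W→T: bottleneck 2, flow now 15.
No augmenting path remains; maximum flow = 15.
By max-flow min-cut, the minimum cut capacity equals the max flow.
In the residual graph, reachable from S: {S}.
Min-cut edges: S→P (15); capacity 15 = 15.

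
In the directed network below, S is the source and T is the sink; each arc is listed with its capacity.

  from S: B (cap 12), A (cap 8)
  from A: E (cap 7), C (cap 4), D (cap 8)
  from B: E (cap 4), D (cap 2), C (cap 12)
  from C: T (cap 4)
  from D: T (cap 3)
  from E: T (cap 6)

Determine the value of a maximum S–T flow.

Augment S→A→C→T: bottleneck 4, flow now 4.
Augment S→A→D→T: bottleneck 3, flow now 7.
Augment S→A→E→T: bottleneck 1, flow now 8.
Augment S→B→E→T: bottleneck 4, flow now 12.
Augment S→B→C→A→E→T: bottleneck 1, flow now 13. (uses reverse residual edge)
No augmenting path remains; maximum flow = 13.
In the residual graph, reachable from S: {S, A, B, C, D, E}.
Min-cut edges: C→T (4), D→T (3), E→T (6); capacity 4 + 3 + 6 = 13.
This cut is saturated, so no flow can exceed 13.

13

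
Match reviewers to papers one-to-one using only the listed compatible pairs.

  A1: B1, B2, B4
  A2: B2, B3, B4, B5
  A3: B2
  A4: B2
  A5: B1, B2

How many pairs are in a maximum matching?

4

Unit-capacity flow: source→left, listed edges, right→sink; max matching = max flow.
Augmenting path A1→B1 (+1); matched 1.
Augmenting path A2→B2 (+1); matched 2.
Augmenting path A3→B2→A2→B3 (+1); matched 3.
Augmenting path A5→B1→A1→B4 (+1); matched 4.
No augmenting path remains; maximum matching = 4.
König certificate: {A1, A2, A5, B2} is a vertex cover of size 4 (every listed pair touches it), so no matching can be larger.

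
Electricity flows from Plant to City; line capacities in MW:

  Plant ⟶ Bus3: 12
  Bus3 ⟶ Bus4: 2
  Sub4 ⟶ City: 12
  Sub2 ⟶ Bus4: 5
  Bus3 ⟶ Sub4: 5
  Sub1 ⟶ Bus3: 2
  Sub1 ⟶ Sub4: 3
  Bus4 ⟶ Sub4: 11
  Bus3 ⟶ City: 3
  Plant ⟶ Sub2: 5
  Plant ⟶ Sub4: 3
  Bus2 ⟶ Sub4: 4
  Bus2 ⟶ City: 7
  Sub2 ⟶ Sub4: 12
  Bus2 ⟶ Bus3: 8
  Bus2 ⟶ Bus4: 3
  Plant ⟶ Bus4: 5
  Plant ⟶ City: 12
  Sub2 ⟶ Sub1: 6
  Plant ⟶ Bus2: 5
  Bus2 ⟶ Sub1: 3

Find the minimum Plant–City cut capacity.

Augment Plant→City: bottleneck 12, flow now 12.
Augment Plant→Bus2→City: bottleneck 5, flow now 17.
Augment Plant→Bus3→City: bottleneck 3, flow now 20.
Augment Plant→Sub4→City: bottleneck 3, flow now 23.
Augment Plant→Sub2→Sub4→City: bottleneck 5, flow now 28.
Augment Plant→Bus3→Sub4→City: bottleneck 4, flow now 32.
No augmenting path remains; maximum flow = 32.
By max-flow min-cut, the minimum cut capacity equals the max flow.
In the residual graph, reachable from Plant: {Plant, Sub2, Sub1, Bus3, Bus4, Sub4}.
Min-cut edges: Plant→Bus2 (5), Plant→City (12), Bus3→City (3), Sub4→City (12); capacity 5 + 12 + 3 + 12 = 32.

32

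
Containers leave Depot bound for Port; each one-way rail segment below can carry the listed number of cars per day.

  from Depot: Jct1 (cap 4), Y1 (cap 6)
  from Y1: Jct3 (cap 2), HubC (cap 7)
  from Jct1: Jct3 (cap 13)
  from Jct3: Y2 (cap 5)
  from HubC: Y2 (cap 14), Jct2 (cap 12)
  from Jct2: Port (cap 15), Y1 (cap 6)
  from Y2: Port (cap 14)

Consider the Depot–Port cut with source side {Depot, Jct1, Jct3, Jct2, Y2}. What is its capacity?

Edges leaving {Depot, Jct1, Jct3, Jct2, Y2}: Depot→Y1 (6), Jct2→Y1 (6), Jct2→Port (15), Y2→Port (14).
Cut capacity = 6 + 6 + 15 + 14 = 41.

41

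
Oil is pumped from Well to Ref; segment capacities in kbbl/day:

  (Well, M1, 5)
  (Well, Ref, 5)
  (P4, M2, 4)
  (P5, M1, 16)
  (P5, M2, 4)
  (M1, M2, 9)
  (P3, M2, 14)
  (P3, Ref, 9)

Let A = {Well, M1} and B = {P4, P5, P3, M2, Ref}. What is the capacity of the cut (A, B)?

14

Edges leaving {Well, M1}: Well→Ref (5), M1→M2 (9).
Cut capacity = 5 + 9 = 14.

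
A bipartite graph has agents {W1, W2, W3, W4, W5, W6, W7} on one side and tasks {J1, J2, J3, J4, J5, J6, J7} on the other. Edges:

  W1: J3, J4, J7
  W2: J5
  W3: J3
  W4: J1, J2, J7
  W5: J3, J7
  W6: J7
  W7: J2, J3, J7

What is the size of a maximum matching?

Unit-capacity flow: source→left, listed edges, right→sink; max matching = max flow.
Augmenting path W1→J3 (+1); matched 1.
Augmenting path W2→J5 (+1); matched 2.
Augmenting path W4→J1 (+1); matched 3.
Augmenting path W5→J7 (+1); matched 4.
Augmenting path W7→J2 (+1); matched 5.
Augmenting path W3→J3→W1→J4 (+1); matched 6.
No augmenting path remains; maximum matching = 6.
König certificate: {W1, W2, W4, W7, J3, J7} is a vertex cover of size 6 (every listed pair touches it), so no matching can be larger.

6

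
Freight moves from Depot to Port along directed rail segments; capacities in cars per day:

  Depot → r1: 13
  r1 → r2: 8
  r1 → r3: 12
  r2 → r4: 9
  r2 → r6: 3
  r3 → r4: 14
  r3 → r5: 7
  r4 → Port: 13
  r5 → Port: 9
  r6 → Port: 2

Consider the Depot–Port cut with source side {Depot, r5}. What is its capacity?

Edges leaving {Depot, r5}: Depot→r1 (13), r5→Port (9).
Cut capacity = 13 + 9 = 22.

22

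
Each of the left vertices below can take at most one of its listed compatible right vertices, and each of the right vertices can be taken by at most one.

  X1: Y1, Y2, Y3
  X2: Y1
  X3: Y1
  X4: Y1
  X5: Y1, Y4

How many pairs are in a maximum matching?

3

Unit-capacity flow: source→left, listed edges, right→sink; max matching = max flow.
Augmenting path X1→Y1 (+1); matched 1.
Augmenting path X5→Y4 (+1); matched 2.
Augmenting path X2→Y1→X1→Y2 (+1); matched 3.
No augmenting path remains; maximum matching = 3.
König certificate: {X1, X5, Y1} is a vertex cover of size 3 (every listed pair touches it), so no matching can be larger.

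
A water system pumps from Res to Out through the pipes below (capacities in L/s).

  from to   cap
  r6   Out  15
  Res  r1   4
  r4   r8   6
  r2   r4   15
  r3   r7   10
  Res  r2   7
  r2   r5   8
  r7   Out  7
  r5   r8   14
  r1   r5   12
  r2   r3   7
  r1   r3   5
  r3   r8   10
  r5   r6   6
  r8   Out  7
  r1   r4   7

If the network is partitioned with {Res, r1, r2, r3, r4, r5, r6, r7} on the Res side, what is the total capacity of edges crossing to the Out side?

52

Edges leaving {Res, r1, r2, r3, r4, r5, r6, r7}: r3→r8 (10), r4→r8 (6), r5→r8 (14), r6→Out (15), r7→Out (7).
Cut capacity = 10 + 6 + 14 + 15 + 7 = 52.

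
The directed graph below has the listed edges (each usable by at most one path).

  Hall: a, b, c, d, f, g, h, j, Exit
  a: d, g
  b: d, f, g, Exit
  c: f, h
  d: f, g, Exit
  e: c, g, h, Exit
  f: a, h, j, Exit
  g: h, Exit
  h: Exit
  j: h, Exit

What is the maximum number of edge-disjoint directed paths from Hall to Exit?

7

Assign every edge capacity 1; by Menger, the answer equals the max flow.
Path Hall→Exit (+1); total 1.
Path Hall→b→Exit (+1); total 2.
Path Hall→d→Exit (+1); total 3.
Path Hall→f→Exit (+1); total 4.
Path Hall→g→Exit (+1); total 5.
Path Hall→h→Exit (+1); total 6.
Path Hall→j→Exit (+1); total 7.
No residual Hall→Exit path; max flow = 7.
Certifying cut of size 7: {Hall→Exit, Hall→b, d→Exit, f→Exit, g→Exit, h→Exit, j→Exit}.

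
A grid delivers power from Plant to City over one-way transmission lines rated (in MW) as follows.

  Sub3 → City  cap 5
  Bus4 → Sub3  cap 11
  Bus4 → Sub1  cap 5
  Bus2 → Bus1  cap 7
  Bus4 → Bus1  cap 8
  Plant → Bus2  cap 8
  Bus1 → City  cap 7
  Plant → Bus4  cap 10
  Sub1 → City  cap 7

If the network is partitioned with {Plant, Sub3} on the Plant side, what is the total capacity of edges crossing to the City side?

23

Edges leaving {Plant, Sub3}: Plant→Bus2 (8), Plant→Bus4 (10), Sub3→City (5).
Cut capacity = 8 + 10 + 5 = 23.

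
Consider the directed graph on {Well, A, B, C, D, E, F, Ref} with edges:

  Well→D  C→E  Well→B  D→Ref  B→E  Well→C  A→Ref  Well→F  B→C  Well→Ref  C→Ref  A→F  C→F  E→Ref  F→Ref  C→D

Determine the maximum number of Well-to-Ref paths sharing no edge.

Assign every edge capacity 1; by Menger, the answer equals the max flow.
Path Well→Ref (+1); total 1.
Path Well→C→Ref (+1); total 2.
Path Well→D→Ref (+1); total 3.
Path Well→F→Ref (+1); total 4.
Path Well→B→E→Ref (+1); total 5.
No residual Well→Ref path; max flow = 5.
Certifying cut of size 5: {Well→B, Well→C, Well→D, Well→F, Well→Ref}.

5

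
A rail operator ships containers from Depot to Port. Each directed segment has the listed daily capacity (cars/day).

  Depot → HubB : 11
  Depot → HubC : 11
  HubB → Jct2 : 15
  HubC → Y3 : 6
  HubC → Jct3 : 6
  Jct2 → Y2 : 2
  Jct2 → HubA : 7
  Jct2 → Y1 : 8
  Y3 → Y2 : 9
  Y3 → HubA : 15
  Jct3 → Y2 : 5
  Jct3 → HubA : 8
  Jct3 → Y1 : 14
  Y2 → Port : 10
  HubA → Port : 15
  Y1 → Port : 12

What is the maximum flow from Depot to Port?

Augment Depot→HubB→Jct2→Y2→Port: bottleneck 2, flow now 2.
Augment Depot→HubB→Jct2→HubA→Port: bottleneck 7, flow now 9.
Augment Depot→HubB→Jct2→Y1→Port: bottleneck 2, flow now 11.
Augment Depot→HubC→Y3→Y2→Port: bottleneck 6, flow now 17.
Augment Depot→HubC→Jct3→Y2→Port: bottleneck 2, flow now 19.
Augment Depot→HubC→Jct3→HubA→Port: bottleneck 3, flow now 22.
No augmenting path remains; maximum flow = 22.
In the residual graph, reachable from Depot: {Depot}.
Min-cut edges: Depot→HubB (11), Depot→HubC (11); capacity 11 + 11 = 22.
This cut is saturated, so no flow can exceed 22.

22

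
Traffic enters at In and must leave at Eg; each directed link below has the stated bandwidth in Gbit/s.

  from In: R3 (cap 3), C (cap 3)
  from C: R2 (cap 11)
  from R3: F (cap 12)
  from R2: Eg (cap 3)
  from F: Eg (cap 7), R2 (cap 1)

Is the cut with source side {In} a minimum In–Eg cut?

Given cut capacity: 3 + 3 = 6.
Augment In→C→R2→Eg: bottleneck 3, flow now 3.
Augment In→R3→F→Eg: bottleneck 3, flow now 6.
No augmenting path remains; maximum flow = 6.
Cut capacity 6 equals the max flow, so it is a minimum cut.

Yes — it is a minimum cut (capacity 6).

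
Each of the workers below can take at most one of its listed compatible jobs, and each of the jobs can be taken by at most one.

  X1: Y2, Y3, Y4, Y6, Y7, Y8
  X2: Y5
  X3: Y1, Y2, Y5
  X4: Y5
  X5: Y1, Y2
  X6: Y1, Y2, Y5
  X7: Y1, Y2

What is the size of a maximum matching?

Unit-capacity flow: source→left, listed edges, right→sink; max matching = max flow.
Augmenting path X1→Y2 (+1); matched 1.
Augmenting path X2→Y5 (+1); matched 2.
Augmenting path X3→Y1 (+1); matched 3.
Augmenting path X5→Y2→X1→Y3 (+1); matched 4.
No augmenting path remains; maximum matching = 4.
König certificate: {X1, Y1, Y2, Y5} is a vertex cover of size 4 (every listed pair touches it), so no matching can be larger.

4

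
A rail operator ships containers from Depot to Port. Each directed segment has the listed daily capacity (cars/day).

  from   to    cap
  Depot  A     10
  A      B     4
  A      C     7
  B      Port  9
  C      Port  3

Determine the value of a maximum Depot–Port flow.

Augment Depot→A→B→Port: bottleneck 4, flow now 4.
Augment Depot→A→C→Port: bottleneck 3, flow now 7.
No augmenting path remains; maximum flow = 7.
In the residual graph, reachable from Depot: {Depot, A, C}.
Min-cut edges: A→B (4), C→Port (3); capacity 4 + 3 = 7.
This cut is saturated, so no flow can exceed 7.

7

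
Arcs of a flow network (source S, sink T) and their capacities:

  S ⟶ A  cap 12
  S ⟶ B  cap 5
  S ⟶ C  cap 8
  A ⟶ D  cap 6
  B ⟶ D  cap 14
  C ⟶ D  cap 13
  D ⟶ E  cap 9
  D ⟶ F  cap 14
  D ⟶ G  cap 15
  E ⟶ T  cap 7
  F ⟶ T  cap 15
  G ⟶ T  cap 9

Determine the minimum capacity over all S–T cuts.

19

Augment S→A→D→E→T: bottleneck 6, flow now 6.
Augment S→B→D→E→T: bottleneck 1, flow now 7.
Augment S→B→D→F→T: bottleneck 4, flow now 11.
Augment S→C→D→F→T: bottleneck 8, flow now 19.
No augmenting path remains; maximum flow = 19.
By max-flow min-cut, the minimum cut capacity equals the max flow.
In the residual graph, reachable from S: {S, A}.
Min-cut edges: S→B (5), S→C (8), A→D (6); capacity 5 + 8 + 6 = 19.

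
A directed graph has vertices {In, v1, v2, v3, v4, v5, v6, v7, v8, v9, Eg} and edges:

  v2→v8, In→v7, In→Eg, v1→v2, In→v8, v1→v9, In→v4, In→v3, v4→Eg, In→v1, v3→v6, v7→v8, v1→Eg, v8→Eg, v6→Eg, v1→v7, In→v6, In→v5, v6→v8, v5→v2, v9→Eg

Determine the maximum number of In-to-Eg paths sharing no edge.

5

Assign every edge capacity 1; by Menger, the answer equals the max flow.
Path In→Eg (+1); total 1.
Path In→v1→Eg (+1); total 2.
Path In→v4→Eg (+1); total 3.
Path In→v6→Eg (+1); total 4.
Path In→v8→Eg (+1); total 5.
No residual In→Eg path; max flow = 5.
Certifying cut of size 5: {In→Eg, In→v1, In→v4, v6→Eg, v8→Eg}.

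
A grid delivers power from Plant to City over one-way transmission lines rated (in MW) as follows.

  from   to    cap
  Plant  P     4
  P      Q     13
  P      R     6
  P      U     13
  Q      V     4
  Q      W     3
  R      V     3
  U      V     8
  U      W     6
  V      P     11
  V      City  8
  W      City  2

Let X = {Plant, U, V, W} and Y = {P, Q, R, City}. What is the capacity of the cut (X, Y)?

25

Edges leaving {Plant, U, V, W}: Plant→P (4), V→P (11), V→City (8), W→City (2).
Cut capacity = 4 + 11 + 8 + 2 = 25.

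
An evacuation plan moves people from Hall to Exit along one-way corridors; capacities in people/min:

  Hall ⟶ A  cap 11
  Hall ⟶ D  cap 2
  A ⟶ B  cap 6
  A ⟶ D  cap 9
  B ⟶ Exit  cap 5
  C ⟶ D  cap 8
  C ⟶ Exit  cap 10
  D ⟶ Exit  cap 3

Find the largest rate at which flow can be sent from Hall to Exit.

8

Augment Hall→D→Exit: bottleneck 2, flow now 2.
Augment Hall→A→B→Exit: bottleneck 5, flow now 7.
Augment Hall→A→D→Exit: bottleneck 1, flow now 8.
No augmenting path remains; maximum flow = 8.
In the residual graph, reachable from Hall: {Hall, A, B, D}.
Min-cut edges: B→Exit (5), D→Exit (3); capacity 5 + 3 = 8.
This cut is saturated, so no flow can exceed 8.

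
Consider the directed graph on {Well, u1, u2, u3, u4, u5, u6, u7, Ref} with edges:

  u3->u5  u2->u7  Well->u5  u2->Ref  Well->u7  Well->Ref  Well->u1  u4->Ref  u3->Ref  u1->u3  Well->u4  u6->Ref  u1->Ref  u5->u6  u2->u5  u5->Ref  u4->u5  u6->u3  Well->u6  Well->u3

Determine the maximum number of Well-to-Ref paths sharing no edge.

Assign every edge capacity 1; by Menger, the answer equals the max flow.
Path Well→Ref (+1); total 1.
Path Well→u1→Ref (+1); total 2.
Path Well→u3→Ref (+1); total 3.
Path Well→u4→Ref (+1); total 4.
Path Well→u5→Ref (+1); total 5.
Path Well→u6→Ref (+1); total 6.
No residual Well→Ref path; max flow = 6.
Certifying cut of size 6: {Well→Ref, Well→u1, Well→u3, Well→u4, Well→u5, Well→u6}.

6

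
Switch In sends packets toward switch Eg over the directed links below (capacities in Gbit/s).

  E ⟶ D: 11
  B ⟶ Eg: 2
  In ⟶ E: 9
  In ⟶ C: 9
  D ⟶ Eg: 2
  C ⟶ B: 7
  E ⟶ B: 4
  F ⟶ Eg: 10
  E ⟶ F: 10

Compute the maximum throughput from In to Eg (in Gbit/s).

11

Augment In→E→D→Eg: bottleneck 2, flow now 2.
Augment In→E→F→Eg: bottleneck 7, flow now 9.
Augment In→C→B→Eg: bottleneck 2, flow now 11.
No augmenting path remains; maximum flow = 11.
In the residual graph, reachable from In: {In, C, B}.
Min-cut edges: In→E (9), B→Eg (2); capacity 9 + 2 = 11.
This cut is saturated, so no flow can exceed 11.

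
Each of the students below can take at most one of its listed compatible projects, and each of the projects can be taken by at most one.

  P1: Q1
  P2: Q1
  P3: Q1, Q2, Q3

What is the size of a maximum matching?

Unit-capacity flow: source→left, listed edges, right→sink; max matching = max flow.
Augmenting path P1→Q1 (+1); matched 1.
Augmenting path P3→Q2 (+1); matched 2.
No augmenting path remains; maximum matching = 2.
König certificate: {P3, Q1} is a vertex cover of size 2 (every listed pair touches it), so no matching can be larger.

2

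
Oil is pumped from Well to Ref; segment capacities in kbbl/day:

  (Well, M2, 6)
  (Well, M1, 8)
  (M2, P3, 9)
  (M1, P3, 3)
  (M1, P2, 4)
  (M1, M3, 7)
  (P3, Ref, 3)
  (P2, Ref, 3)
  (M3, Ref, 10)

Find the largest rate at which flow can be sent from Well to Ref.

11

Augment Well→M2→P3→Ref: bottleneck 3, flow now 3.
Augment Well→M1→P2→Ref: bottleneck 3, flow now 6.
Augment Well→M1→M3→Ref: bottleneck 5, flow now 11.
No augmenting path remains; maximum flow = 11.
In the residual graph, reachable from Well: {Well, M2, P3}.
Min-cut edges: Well→M1 (8), P3→Ref (3); capacity 8 + 3 = 11.
This cut is saturated, so no flow can exceed 11.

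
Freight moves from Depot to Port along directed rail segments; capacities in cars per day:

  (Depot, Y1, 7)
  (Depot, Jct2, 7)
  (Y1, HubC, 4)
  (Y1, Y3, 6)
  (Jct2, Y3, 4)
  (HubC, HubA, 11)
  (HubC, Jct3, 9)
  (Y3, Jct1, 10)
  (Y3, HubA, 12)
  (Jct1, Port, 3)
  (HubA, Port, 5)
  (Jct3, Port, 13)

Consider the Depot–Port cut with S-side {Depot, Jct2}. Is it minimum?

Yes — it is a minimum cut (capacity 11).

Given cut capacity: 7 + 4 = 11.
Augment Depot→Y1→HubC→HubA→Port: bottleneck 4, flow now 4.
Augment Depot→Y1→Y3→Jct1→Port: bottleneck 3, flow now 7.
Augment Depot→Jct2→Y3→HubA→Port: bottleneck 1, flow now 8.
Augment Depot→Jct2→Y3→HubA→HubC→Jct3→Port: bottleneck 3, flow now 11. (uses reverse residual edge)
No augmenting path remains; maximum flow = 11.
Cut capacity 11 equals the max flow, so it is a minimum cut.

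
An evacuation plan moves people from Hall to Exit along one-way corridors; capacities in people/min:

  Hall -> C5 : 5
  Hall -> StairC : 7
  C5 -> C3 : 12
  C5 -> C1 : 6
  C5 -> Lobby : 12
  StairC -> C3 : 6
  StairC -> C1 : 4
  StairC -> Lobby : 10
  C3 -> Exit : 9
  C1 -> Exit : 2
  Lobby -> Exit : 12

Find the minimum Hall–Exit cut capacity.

12

Augment Hall→C5→C3→Exit: bottleneck 5, flow now 5.
Augment Hall→StairC→C3→Exit: bottleneck 4, flow now 9.
Augment Hall→StairC→C1→Exit: bottleneck 2, flow now 11.
Augment Hall→StairC→Lobby→Exit: bottleneck 1, flow now 12.
No augmenting path remains; maximum flow = 12.
By max-flow min-cut, the minimum cut capacity equals the max flow.
In the residual graph, reachable from Hall: {Hall}.
Min-cut edges: Hall→C5 (5), Hall→StairC (7); capacity 5 + 7 = 12.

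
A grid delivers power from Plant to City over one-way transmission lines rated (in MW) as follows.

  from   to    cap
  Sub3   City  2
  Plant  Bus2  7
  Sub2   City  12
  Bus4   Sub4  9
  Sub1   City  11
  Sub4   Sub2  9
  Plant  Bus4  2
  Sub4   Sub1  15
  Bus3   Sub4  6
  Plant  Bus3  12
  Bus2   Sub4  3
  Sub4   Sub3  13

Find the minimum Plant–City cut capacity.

11

Augment Plant→Bus4→Sub4→Sub2→City: bottleneck 2, flow now 2.
Augment Plant→Bus3→Sub4→Sub2→City: bottleneck 6, flow now 8.
Augment Plant→Bus2→Sub4→Sub2→City: bottleneck 1, flow now 9.
Augment Plant→Bus2→Sub4→Sub1→City: bottleneck 2, flow now 11.
No augmenting path remains; maximum flow = 11.
By max-flow min-cut, the minimum cut capacity equals the max flow.
In the residual graph, reachable from Plant: {Plant, Bus3, Bus2}.
Min-cut edges: Plant→Bus4 (2), Bus3→Sub4 (6), Bus2→Sub4 (3); capacity 2 + 6 + 3 = 11.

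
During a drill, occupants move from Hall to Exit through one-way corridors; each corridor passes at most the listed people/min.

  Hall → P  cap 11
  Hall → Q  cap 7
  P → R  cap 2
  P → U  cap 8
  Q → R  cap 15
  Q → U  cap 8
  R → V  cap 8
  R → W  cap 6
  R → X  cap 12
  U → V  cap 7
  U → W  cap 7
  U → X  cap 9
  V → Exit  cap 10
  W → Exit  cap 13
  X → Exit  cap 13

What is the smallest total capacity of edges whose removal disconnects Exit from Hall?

17

Augment Hall→P→R→V→Exit: bottleneck 2, flow now 2.
Augment Hall→P→U→V→Exit: bottleneck 7, flow now 9.
Augment Hall→P→U→W→Exit: bottleneck 1, flow now 10.
Augment Hall→Q→R→V→Exit: bottleneck 1, flow now 11.
Augment Hall→Q→R→W→Exit: bottleneck 6, flow now 17.
No augmenting path remains; maximum flow = 17.
By max-flow min-cut, the minimum cut capacity equals the max flow.
In the residual graph, reachable from Hall: {Hall, P}.
Min-cut edges: Hall→Q (7), P→R (2), P→U (8); capacity 7 + 2 + 8 = 17.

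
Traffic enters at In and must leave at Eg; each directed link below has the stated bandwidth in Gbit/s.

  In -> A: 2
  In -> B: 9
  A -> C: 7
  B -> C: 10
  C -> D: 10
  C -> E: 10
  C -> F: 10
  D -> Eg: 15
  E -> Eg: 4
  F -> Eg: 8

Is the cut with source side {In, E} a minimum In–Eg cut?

No — its capacity is 15, but the minimum cut has capacity 11.

Given cut capacity: 2 + 9 + 4 = 15.
Augment In→A→C→D→Eg: bottleneck 2, flow now 2.
Augment In→B→C→D→Eg: bottleneck 8, flow now 10.
Augment In→B→C→E→Eg: bottleneck 1, flow now 11.
No augmenting path remains; maximum flow = 11.
In the residual graph, reachable from In: {In}.
Min-cut edges: In→A (2), In→B (9); capacity 2 + 9 = 11.
Cut capacity 15 exceeds the max flow 11, so it is not minimum.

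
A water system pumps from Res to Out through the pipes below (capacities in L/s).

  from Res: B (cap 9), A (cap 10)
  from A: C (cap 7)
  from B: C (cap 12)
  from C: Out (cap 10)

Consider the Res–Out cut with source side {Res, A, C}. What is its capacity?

19

Edges leaving {Res, A, C}: Res→B (9), C→Out (10).
Cut capacity = 9 + 10 = 19.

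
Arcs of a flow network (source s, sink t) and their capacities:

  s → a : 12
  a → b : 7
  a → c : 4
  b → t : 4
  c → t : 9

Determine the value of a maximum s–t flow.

8

Augment s→a→b→t: bottleneck 4, flow now 4.
Augment s→a→c→t: bottleneck 4, flow now 8.
No augmenting path remains; maximum flow = 8.
In the residual graph, reachable from s: {s, a, b}.
Min-cut edges: a→c (4), b→t (4); capacity 4 + 4 = 8.
This cut is saturated, so no flow can exceed 8.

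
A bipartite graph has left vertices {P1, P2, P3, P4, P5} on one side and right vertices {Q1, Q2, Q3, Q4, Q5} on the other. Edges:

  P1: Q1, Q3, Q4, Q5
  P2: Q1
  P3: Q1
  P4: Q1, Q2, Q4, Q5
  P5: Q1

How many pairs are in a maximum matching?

3

Unit-capacity flow: source→left, listed edges, right→sink; max matching = max flow.
Augmenting path P1→Q1 (+1); matched 1.
Augmenting path P4→Q2 (+1); matched 2.
Augmenting path P2→Q1→P1→Q3 (+1); matched 3.
No augmenting path remains; maximum matching = 3.
König certificate: {P1, P4, Q1} is a vertex cover of size 3 (every listed pair touches it), so no matching can be larger.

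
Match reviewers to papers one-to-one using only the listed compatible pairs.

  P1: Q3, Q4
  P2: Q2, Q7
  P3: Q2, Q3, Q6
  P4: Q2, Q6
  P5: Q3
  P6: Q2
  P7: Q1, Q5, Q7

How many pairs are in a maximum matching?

6

Unit-capacity flow: source→left, listed edges, right→sink; max matching = max flow.
Augmenting path P1→Q3 (+1); matched 1.
Augmenting path P2→Q2 (+1); matched 2.
Augmenting path P3→Q6 (+1); matched 3.
Augmenting path P7→Q1 (+1); matched 4.
Augmenting path P4→Q2→P2→Q7 (+1); matched 5.
Augmenting path P5→Q3→P1→Q4 (+1); matched 6.
No augmenting path remains; maximum matching = 6.
König certificate: {P1, P2, P7, Q2, Q3, Q6} is a vertex cover of size 6 (every listed pair touches it), so no matching can be larger.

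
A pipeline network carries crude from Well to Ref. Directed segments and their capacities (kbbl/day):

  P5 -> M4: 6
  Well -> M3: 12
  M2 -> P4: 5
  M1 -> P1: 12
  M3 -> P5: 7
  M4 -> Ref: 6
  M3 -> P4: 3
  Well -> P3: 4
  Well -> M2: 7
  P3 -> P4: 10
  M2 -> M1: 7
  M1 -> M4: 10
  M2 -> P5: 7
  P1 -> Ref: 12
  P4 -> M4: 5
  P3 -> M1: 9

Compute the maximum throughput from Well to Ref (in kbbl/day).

17

Augment Well→M3→P4→M4→Ref: bottleneck 3, flow now 3.
Augment Well→M3→P5→M4→Ref: bottleneck 3, flow now 6.
Augment Well→M2→M1→P1→Ref: bottleneck 7, flow now 13.
Augment Well→P3→M1→P1→Ref: bottleneck 4, flow now 17.
No augmenting path remains; maximum flow = 17.
In the residual graph, reachable from Well: {Well, M3, P4, P5, M4}.
Min-cut edges: Well→M2 (7), Well→P3 (4), M4→Ref (6); capacity 7 + 4 + 6 = 17.
This cut is saturated, so no flow can exceed 17.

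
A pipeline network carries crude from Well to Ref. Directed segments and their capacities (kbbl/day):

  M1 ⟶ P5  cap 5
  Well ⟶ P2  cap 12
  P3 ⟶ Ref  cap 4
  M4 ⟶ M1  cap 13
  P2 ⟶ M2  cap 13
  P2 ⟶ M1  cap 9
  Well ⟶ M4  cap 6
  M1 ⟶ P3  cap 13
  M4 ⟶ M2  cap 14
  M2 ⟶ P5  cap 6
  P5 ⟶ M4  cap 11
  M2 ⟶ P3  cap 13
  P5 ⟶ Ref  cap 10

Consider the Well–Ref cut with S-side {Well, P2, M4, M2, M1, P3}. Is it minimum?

No — its capacity is 15, but the minimum cut has capacity 14.

Given cut capacity: 6 + 5 + 4 = 15.
Augment Well→P2→M2→P3→Ref: bottleneck 4, flow now 4.
Augment Well→P2→M2→P5→Ref: bottleneck 6, flow now 10.
Augment Well→P2→M1→P5→Ref: bottleneck 2, flow now 12.
Augment Well→M4→M1→P5→Ref: bottleneck 2, flow now 14.
No augmenting path remains; maximum flow = 14.
In the residual graph, reachable from Well: {Well, P2, M4, M2, M1, P3, P5}.
Min-cut edges: P3→Ref (4), P5→Ref (10); capacity 4 + 10 = 14.
Cut capacity 15 exceeds the max flow 14, so it is not minimum.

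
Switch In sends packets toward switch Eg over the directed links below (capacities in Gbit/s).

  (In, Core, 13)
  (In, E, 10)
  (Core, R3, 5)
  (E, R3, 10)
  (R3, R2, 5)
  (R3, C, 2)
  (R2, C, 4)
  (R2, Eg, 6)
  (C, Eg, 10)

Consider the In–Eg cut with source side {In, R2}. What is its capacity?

33

Edges leaving {In, R2}: In→Core (13), In→E (10), R2→C (4), R2→Eg (6).
Cut capacity = 13 + 10 + 4 + 6 = 33.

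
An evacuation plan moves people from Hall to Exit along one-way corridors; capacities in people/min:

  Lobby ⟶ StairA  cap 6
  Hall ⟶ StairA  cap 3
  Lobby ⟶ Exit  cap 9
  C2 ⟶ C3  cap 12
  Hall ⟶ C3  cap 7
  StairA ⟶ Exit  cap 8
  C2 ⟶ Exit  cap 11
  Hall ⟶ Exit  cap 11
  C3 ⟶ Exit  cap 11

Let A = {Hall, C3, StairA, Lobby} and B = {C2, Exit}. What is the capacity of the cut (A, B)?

Edges leaving {Hall, C3, StairA, Lobby}: Hall→Exit (11), C3→Exit (11), StairA→Exit (8), Lobby→Exit (9).
Cut capacity = 11 + 11 + 8 + 9 = 39.

39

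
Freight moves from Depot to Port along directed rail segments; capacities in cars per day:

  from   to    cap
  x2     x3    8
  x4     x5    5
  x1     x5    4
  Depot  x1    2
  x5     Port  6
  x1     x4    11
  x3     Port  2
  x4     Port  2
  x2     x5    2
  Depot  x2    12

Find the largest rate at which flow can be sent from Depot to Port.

6

Augment Depot→x1→x4→Port: bottleneck 2, flow now 2.
Augment Depot→x2→x3→Port: bottleneck 2, flow now 4.
Augment Depot→x2→x5→Port: bottleneck 2, flow now 6.
No augmenting path remains; maximum flow = 6.
In the residual graph, reachable from Depot: {Depot, x2, x3}.
Min-cut edges: Depot→x1 (2), x2→x5 (2), x3→Port (2); capacity 2 + 2 + 2 = 6.
This cut is saturated, so no flow can exceed 6.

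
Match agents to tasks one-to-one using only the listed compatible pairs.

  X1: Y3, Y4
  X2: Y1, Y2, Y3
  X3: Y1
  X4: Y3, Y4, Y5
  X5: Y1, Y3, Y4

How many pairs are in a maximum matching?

5

Unit-capacity flow: source→left, listed edges, right→sink; max matching = max flow.
Augmenting path X1→Y3 (+1); matched 1.
Augmenting path X2→Y1 (+1); matched 2.
Augmenting path X4→Y4 (+1); matched 3.
Augmenting path X3→Y1→X2→Y2 (+1); matched 4.
Augmenting path X5→Y4→X4→Y5 (+1); matched 5.
No augmenting path remains; maximum matching = 5.
König certificate: {X1, X2, X3, X4, X5} is a vertex cover of size 5 (every listed pair touches it), so no matching can be larger.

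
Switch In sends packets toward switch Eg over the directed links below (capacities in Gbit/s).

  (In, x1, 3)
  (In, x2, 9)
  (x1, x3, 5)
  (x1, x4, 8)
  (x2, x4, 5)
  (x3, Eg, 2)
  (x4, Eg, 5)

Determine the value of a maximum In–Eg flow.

7

Augment In→x1→x3→Eg: bottleneck 2, flow now 2.
Augment In→x1→x4→Eg: bottleneck 1, flow now 3.
Augment In→x2→x4→Eg: bottleneck 4, flow now 7.
No augmenting path remains; maximum flow = 7.
In the residual graph, reachable from In: {In, x1, x2, x3, x4}.
Min-cut edges: x3→Eg (2), x4→Eg (5); capacity 2 + 5 = 7.
This cut is saturated, so no flow can exceed 7.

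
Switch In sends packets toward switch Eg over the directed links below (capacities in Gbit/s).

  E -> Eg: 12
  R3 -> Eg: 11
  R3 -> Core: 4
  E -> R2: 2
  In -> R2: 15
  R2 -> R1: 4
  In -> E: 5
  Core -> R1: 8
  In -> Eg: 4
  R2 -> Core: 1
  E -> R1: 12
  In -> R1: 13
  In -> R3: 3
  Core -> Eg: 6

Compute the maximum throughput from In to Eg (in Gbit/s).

13

Augment In→Eg: bottleneck 4, flow now 4.
Augment In→R3→Eg: bottleneck 3, flow now 7.
Augment In→E→Eg: bottleneck 5, flow now 12.
Augment In→R2→Core→Eg: bottleneck 1, flow now 13.
No augmenting path remains; maximum flow = 13.
In the residual graph, reachable from In: {In, R2, R1}.
Min-cut edges: In→R3 (3), In→E (5), In→Eg (4), R2→Core (1); capacity 3 + 5 + 4 + 1 = 13.
This cut is saturated, so no flow can exceed 13.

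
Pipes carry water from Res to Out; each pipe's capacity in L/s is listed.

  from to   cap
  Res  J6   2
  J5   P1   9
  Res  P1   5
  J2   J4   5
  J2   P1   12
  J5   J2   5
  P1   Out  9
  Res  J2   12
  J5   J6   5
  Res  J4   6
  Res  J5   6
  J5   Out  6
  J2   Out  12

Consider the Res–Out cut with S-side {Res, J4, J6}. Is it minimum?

Yes — it is a minimum cut (capacity 23).

Given cut capacity: 6 + 12 + 5 = 23.
Augment Res→J5→Out: bottleneck 6, flow now 6.
Augment Res→J2→Out: bottleneck 12, flow now 18.
Augment Res→P1→Out: bottleneck 5, flow now 23.
No augmenting path remains; maximum flow = 23.
Cut capacity 23 equals the max flow, so it is a minimum cut.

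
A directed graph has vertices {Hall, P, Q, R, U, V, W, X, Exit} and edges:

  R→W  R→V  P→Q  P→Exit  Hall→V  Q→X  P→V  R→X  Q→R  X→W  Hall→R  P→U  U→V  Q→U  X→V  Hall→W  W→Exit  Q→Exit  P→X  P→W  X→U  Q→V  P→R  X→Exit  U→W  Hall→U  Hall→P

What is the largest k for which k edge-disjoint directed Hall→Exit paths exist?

Assign every edge capacity 1; by Menger, the answer equals the max flow.
Path Hall→P→Exit (+1); total 1.
Path Hall→W→Exit (+1); total 2.
Path Hall→R→X→Exit (+1); total 3.
No residual Hall→Exit path; max flow = 3.
Certifying cut of size 3: {Hall→P, Hall→R, W→Exit}.

3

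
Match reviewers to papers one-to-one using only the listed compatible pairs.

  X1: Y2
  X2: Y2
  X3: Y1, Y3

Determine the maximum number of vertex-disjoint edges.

2

Unit-capacity flow: source→left, listed edges, right→sink; max matching = max flow.
Augmenting path X1→Y2 (+1); matched 1.
Augmenting path X3→Y1 (+1); matched 2.
No augmenting path remains; maximum matching = 2.
König certificate: {X3, Y2} is a vertex cover of size 2 (every listed pair touches it), so no matching can be larger.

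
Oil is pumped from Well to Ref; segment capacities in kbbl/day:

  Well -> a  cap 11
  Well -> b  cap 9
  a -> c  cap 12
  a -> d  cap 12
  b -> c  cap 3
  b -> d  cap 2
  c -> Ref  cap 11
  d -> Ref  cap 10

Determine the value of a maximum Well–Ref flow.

16

Augment Well→a→c→Ref: bottleneck 11, flow now 11.
Augment Well→b→d→Ref: bottleneck 2, flow now 13.
Augment Well→b→c→a→d→Ref: bottleneck 3, flow now 16. (uses reverse residual edge)
No augmenting path remains; maximum flow = 16.
In the residual graph, reachable from Well: {Well, b}.
Min-cut edges: Well→a (11), b→c (3), b→d (2); capacity 11 + 3 + 2 = 16.
This cut is saturated, so no flow can exceed 16.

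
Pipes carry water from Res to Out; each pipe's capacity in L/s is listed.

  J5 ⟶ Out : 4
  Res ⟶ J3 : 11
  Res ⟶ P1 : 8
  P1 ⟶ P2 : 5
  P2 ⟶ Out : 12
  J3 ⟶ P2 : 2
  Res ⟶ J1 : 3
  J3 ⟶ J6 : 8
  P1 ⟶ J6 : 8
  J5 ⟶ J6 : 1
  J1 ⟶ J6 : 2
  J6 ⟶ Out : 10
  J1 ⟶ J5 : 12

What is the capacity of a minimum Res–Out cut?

20

Augment Res→J1→J5→Out: bottleneck 3, flow now 3.
Augment Res→P1→P2→Out: bottleneck 5, flow now 8.
Augment Res→P1→J6→Out: bottleneck 3, flow now 11.
Augment Res→J3→P2→Out: bottleneck 2, flow now 13.
Augment Res→J3→J6→Out: bottleneck 7, flow now 20.
No augmenting path remains; maximum flow = 20.
By max-flow min-cut, the minimum cut capacity equals the max flow.
In the residual graph, reachable from Res: {Res, P1, J3, J6}.
Min-cut edges: Res→J1 (3), P1→P2 (5), J3→P2 (2), J6→Out (10); capacity 3 + 5 + 2 + 10 = 20.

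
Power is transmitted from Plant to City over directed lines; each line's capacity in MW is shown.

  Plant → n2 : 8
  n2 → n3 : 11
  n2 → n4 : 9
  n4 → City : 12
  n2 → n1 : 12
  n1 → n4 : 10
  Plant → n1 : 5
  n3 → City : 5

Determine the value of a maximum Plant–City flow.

Augment Plant→n1→n4→City: bottleneck 5, flow now 5.
Augment Plant→n2→n3→City: bottleneck 5, flow now 10.
Augment Plant→n2→n4→City: bottleneck 3, flow now 13.
No augmenting path remains; maximum flow = 13.
In the residual graph, reachable from Plant: {Plant}.
Min-cut edges: Plant→n1 (5), Plant→n2 (8); capacity 5 + 8 = 13.
This cut is saturated, so no flow can exceed 13.

13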